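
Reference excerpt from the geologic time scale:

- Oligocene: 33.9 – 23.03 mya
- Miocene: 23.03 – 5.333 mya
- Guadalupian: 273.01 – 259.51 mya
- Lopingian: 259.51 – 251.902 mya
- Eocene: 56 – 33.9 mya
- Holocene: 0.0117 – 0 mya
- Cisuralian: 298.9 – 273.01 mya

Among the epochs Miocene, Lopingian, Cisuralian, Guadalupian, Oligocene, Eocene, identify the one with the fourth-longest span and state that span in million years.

Guadalupian, 13.5 million years

Start − end for each: Miocene 23.03 − 5.333 = 17.697; Lopingian 259.51 − 251.902 = 7.608; Cisuralian 298.9 − 273.01 = 25.89; Guadalupian 273.01 − 259.51 = 13.5; Oligocene 33.9 − 23.03 = 10.87; Eocene 56 − 33.9 = 22.1.
Ranking these from longest: Cisuralian > Eocene > Miocene > Guadalupian > Oligocene > Lopingian.
Position 4 in that ranking is Guadalupian, which lasted 13.5 Myr.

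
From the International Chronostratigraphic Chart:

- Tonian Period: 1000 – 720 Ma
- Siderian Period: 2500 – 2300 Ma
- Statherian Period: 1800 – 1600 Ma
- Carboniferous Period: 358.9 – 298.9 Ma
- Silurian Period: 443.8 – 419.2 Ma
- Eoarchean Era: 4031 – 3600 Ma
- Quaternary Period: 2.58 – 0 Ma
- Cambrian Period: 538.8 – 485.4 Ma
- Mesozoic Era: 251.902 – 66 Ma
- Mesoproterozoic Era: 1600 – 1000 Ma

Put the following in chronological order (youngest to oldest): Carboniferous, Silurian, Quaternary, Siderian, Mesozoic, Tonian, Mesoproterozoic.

Quaternary, Mesozoic, Carboniferous, Silurian, Tonian, Mesoproterozoic, Siderian

Sorting by start age (ascending Ma, since larger Ma = older): Quaternary start 2.58, Mesozoic start 251.902, Carboniferous start 358.9, Silurian start 443.8, Tonian start 1000, Mesoproterozoic start 1600, Siderian start 2500.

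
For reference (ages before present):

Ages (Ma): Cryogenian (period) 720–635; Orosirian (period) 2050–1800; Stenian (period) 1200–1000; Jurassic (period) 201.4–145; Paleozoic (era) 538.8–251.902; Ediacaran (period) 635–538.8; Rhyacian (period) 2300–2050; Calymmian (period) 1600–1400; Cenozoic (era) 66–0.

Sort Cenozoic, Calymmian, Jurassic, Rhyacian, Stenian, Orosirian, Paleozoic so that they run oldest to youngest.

Read off each span (Ma): Cenozoic 66–0; Calymmian 1600–1400; Jurassic 201.4–145; Rhyacian 2300–2050; Stenian 1200–1000; Orosirian 2050–1800; Paleozoic 538.8–251.902.
Larger Ma is older, so oldest→youngest is Rhyacian, Orosirian, Calymmian, Stenian, Paleozoic, Jurassic, Cenozoic.

Rhyacian, Orosirian, Calymmian, Stenian, Paleozoic, Jurassic, Cenozoic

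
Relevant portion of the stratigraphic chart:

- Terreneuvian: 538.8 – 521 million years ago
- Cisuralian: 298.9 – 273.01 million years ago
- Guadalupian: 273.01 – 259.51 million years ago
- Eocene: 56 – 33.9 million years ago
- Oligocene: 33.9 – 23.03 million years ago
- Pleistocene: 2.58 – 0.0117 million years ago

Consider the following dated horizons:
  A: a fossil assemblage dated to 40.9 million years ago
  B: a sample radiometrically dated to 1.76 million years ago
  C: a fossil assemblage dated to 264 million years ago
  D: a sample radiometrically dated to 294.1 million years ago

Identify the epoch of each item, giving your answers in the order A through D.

A — Eocene; B — Pleistocene; C — Guadalupian; D — Cisuralian

A: 40.9 Ma lies in 56–33.9 Ma, so Eocene.
B: 1.76 Ma lies in 2.58–0.0117 Ma, so Pleistocene.
C: 264 Ma lies in 273.01–259.51 Ma, so Guadalupian.
D: 294.1 Ma lies in 298.9–273.01 Ma, so Cisuralian.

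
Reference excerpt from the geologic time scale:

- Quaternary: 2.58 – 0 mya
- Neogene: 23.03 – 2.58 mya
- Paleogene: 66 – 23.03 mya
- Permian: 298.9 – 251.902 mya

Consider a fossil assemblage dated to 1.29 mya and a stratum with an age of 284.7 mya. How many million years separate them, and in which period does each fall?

Elapsed time: 284.7 − 1.29 = 283.41 Myr.
1.29 Ma lies within 2.58–0 Ma: Quaternary.
284.7 Ma lies within 298.9–251.902 Ma: Permian.

283.41 million years apart; the first in the Quaternary, the second in the Permian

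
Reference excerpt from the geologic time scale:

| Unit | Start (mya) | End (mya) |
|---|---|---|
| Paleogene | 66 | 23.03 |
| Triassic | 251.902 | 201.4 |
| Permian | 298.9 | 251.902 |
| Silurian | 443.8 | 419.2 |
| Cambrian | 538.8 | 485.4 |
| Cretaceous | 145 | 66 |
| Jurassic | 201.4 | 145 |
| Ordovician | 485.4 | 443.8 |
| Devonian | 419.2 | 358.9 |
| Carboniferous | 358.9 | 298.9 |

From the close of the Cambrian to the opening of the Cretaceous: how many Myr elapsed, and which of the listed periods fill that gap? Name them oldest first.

340.4 million years; Ordovician, Silurian, Devonian, Carboniferous, Permian, Triassic, Jurassic

The Cambrian closes at 485.4 Ma and the Cretaceous opens at 145 Ma, so the interval is 485.4 − 145 = 340.4 Myr.
A period fits inside if it starts at or after 485.4 Ma and ends at or before 145 Ma; oldest first that gives Ordovician, Silurian, Devonian, Carboniferous, Permian, Triassic, Jurassic.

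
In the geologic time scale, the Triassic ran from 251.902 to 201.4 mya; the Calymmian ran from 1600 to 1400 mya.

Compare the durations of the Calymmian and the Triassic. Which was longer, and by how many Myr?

Calymmian: 1600 − 1400 = 200 Myr.
Triassic: 251.902 − 201.4 = 50.502 Myr.
Difference: 200 − 50.502 = 149.498 Myr, so the Calymmian was longer.

Calymmian, by 149.498 million years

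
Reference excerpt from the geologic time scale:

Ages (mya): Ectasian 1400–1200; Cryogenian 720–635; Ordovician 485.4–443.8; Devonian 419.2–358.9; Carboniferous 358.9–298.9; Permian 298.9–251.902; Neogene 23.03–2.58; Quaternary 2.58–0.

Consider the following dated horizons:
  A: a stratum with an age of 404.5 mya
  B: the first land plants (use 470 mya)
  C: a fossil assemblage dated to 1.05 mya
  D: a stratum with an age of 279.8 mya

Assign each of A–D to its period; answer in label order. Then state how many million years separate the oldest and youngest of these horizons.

A: 404.5 Ma lies in 419.2–358.9 Ma, so Devonian.
B: 470 Ma lies in 485.4–443.8 Ma, so Ordovician.
C: 1.05 Ma lies in 2.58–0 Ma, so Quaternary.
D: 279.8 Ma lies in 298.9–251.902 Ma, so Permian.
Oldest = 470 Ma, youngest = 1.05 Ma → span 468.95 Myr.

A — Devonian; B — Ordovician; C — Quaternary; D — Permian; span 468.95 million years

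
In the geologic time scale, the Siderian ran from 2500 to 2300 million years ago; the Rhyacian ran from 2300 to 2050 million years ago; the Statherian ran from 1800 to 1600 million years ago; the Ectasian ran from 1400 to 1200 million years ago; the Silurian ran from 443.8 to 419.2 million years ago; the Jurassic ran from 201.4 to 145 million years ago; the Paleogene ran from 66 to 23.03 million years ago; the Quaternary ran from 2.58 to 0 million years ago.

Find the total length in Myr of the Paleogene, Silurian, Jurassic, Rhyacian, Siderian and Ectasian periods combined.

Duration is start − end for each: (66 − 23.03) + (443.8 − 419.2) + (201.4 − 145) + (2300 − 2050) + (2500 − 2300) + (1400 − 1200).
That is 42.97 + 24.6 + 56.4 + 250 + 200 + 200, which totals 773.97 million years.

773.97 million years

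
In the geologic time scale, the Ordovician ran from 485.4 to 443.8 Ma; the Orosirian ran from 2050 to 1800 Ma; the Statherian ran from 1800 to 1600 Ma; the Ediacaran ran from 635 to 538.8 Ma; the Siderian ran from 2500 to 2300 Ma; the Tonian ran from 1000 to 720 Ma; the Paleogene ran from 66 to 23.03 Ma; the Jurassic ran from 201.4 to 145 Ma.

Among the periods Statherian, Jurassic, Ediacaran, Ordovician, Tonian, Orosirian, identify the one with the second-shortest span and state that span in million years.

Start − end for each: Statherian 1800 − 1600 = 200; Jurassic 201.4 − 145 = 56.4; Ediacaran 635 − 538.8 = 96.2; Ordovician 485.4 − 443.8 = 41.6; Tonian 1000 − 720 = 280; Orosirian 2050 − 1800 = 250.
Ranking these from shortest: Ordovician < Jurassic < Ediacaran < Statherian < Orosirian < Tonian.
Position 2 in that ranking is Jurassic, which lasted 56.4 Myr.

Jurassic, 56.4 million years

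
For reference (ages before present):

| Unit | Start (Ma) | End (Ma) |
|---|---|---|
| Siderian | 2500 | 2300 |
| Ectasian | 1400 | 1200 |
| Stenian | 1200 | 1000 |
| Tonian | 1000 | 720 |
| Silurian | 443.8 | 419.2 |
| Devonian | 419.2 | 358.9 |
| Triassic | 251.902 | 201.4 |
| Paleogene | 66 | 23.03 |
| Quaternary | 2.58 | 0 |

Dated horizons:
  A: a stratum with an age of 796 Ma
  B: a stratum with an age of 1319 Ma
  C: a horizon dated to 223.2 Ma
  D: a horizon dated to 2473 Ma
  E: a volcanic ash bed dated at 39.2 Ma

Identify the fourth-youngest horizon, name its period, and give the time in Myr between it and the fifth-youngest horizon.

Smaller Ma means younger, so youngest first: E 39.2 < C 223.2 < A 796 < B 1319 < D 2473.
Counting 4 along gives B (1319 Ma); the excerpt puts that inside the Ectasian, 1400–1200 Ma.
Next in line is D (2473 Ma), and 2473 − 1319 = 1154 Myr.

B, in the Ectasian; 1154 million years to D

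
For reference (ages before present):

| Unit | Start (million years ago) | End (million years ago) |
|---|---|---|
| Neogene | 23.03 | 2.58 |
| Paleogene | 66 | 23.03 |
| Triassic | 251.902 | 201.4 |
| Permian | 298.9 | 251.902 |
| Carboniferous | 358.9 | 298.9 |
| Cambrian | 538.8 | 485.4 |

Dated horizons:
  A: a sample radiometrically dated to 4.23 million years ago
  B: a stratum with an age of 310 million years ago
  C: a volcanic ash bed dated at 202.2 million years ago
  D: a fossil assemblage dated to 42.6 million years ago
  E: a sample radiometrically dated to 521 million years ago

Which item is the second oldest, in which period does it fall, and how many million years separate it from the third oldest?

B, in the Carboniferous; 107.8 million years to C

Larger Ma means older, so oldest first: E 521 > B 310 > C 202.2 > D 42.6 > A 4.23.
Counting 2 along gives B (310 Ma); the excerpt puts that inside the Carboniferous, 358.9–298.9 Ma.
Next in line is C (202.2 Ma), and 310 − 202.2 = 107.8 Myr.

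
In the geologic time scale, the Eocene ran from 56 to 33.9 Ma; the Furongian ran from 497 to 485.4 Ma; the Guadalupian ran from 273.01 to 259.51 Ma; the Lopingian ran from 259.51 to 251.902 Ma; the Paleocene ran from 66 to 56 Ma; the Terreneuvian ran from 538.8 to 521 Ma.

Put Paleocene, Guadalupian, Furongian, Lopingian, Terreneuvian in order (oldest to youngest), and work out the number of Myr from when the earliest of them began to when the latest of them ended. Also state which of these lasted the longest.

Start ages (Ma): Terreneuvian 538.8, Furongian 497, Guadalupian 273.01, Lopingian 259.51, Paleocene 66.
Ordered oldest to youngest: Terreneuvian, Furongian, Guadalupian, Lopingian, Paleocene.
Span = 538.8 − 56 = 482.8 Myr.
Durations: Guadalupian 13.5, Lopingian 7.608, Paleocene 10, Terreneuvian 17.8, Furongian 11.6 → longest is Terreneuvian (17.8 Myr).

Terreneuvian → Furongian → Guadalupian → Lopingian → Paleocene; total span 482.8 Myr; longest is Terreneuvian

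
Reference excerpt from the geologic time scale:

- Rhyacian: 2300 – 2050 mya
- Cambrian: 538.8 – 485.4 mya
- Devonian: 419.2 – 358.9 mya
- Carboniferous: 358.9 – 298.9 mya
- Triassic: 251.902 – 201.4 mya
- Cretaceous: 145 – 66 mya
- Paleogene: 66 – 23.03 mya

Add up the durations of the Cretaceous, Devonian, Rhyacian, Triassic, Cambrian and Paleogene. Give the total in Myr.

536.172 million years

Each duration: Cretaceous = 79; Devonian = 60.3; Rhyacian = 250; Triassic = 50.502; Cambrian = 53.4; Paleogene = 42.97.
Sum: 79 + 60.3 + 250 + 50.502 + 53.4 + 42.97 = 536.172 Myr.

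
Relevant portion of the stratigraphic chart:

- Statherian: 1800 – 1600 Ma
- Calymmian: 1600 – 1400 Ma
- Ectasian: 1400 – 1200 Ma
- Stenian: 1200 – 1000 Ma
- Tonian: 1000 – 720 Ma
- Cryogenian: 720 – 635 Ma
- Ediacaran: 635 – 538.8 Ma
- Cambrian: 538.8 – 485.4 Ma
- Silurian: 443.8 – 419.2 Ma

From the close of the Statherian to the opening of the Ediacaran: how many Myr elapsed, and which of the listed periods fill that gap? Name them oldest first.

965 million years; Calymmian, Ectasian, Stenian, Tonian, Cryogenian

End of Statherian = 1600 Ma; start of Ediacaran = 635 Ma.
Gap = 1600 − 635 = 965 Myr.
Periods wholly inside 1600–635 Ma: Calymmian (1600–1400), Ectasian (1400–1200), Stenian (1200–1000), Tonian (1000–720), Cryogenian (720–635).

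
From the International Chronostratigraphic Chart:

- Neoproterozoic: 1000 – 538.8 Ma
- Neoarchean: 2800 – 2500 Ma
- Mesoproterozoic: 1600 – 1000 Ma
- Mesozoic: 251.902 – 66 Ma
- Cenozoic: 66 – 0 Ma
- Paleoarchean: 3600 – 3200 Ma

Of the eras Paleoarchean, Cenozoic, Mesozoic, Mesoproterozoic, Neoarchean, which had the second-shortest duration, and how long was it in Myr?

Mesozoic, 185.902 million years

Durations: Paleoarchean 400; Cenozoic 66; Mesozoic 185.902; Mesoproterozoic 600; Neoarchean 300 Myr.
Sorted shortest-first: Cenozoic (66), Mesozoic (185.902), Neoarchean (300), Paleoarchean (400), Mesoproterozoic (600).
The second shortest is Mesozoic at 185.902 Myr.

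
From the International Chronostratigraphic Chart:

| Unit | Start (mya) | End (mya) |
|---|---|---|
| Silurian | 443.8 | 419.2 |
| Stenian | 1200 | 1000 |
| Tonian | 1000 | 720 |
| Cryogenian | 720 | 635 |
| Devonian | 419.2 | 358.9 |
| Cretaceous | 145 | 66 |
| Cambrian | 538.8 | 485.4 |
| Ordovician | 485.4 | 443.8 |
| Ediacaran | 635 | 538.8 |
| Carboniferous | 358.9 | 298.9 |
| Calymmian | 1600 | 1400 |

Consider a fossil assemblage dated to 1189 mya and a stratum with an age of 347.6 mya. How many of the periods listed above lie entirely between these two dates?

7

1189 Ma sits inside the Stenian (1200–1000) and 347.6 Ma inside the Carboniferous (358.9–298.9); neither of those is wholly between the two dates.
The listed periods lying completely between them are Tonian, Cryogenian, Ediacaran, Cambrian, Ordovician, Silurian, Devonian — 7 in all.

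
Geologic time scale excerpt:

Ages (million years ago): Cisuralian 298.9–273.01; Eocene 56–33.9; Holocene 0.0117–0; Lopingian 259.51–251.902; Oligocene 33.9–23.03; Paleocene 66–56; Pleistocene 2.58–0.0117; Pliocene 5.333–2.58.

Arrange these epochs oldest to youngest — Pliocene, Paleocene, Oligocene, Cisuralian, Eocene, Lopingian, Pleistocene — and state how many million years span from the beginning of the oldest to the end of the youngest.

Cisuralian → Lopingian → Paleocene → Eocene → Oligocene → Pliocene → Pleistocene; total span 298.8883 Myr

From the excerpt: Pliocene 5.333–2.58; Paleocene 66–56; Oligocene 33.9–23.03; Cisuralian 298.9–273.01; Eocene 56–33.9; Lopingian 259.51–251.902; Pleistocene 2.58–0.0117 (Ma).
Larger Ma is earlier, so the oldest is Cisuralian and the youngest is Pleistocene; oldest to youngest: Cisuralian, Lopingian, Paleocene, Eocene, Oligocene, Pliocene, Pleistocene.
Oldest start 298.9 minus youngest end 0.0117 gives 298.8883 Myr overall.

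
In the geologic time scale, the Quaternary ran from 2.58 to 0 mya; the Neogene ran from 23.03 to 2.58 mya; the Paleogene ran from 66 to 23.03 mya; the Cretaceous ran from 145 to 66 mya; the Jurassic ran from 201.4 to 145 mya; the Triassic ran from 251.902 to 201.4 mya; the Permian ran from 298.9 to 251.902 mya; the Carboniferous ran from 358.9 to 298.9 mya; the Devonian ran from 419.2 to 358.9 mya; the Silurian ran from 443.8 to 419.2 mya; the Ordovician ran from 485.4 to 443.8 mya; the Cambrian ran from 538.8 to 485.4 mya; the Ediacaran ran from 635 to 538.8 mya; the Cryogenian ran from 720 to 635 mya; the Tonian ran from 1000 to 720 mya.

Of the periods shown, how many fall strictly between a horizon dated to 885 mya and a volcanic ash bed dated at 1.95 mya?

The older date is 885 Ma and the younger is 1.95 Ma.
Periods with start < 885 and end > 1.95 Ma: Cryogenian (720–635), Ediacaran (635–538.8), Cambrian (538.8–485.4), Ordovician (485.4–443.8), Silurian (443.8–419.2), Devonian (419.2–358.9), Carboniferous (358.9–298.9), Permian (298.9–251.902), Triassic (251.902–201.4), Jurassic (201.4–145), Cretaceous (145–66), Paleogene (66–23.03), Neogene (23.03–2.58).
That is 13 complete periods.

13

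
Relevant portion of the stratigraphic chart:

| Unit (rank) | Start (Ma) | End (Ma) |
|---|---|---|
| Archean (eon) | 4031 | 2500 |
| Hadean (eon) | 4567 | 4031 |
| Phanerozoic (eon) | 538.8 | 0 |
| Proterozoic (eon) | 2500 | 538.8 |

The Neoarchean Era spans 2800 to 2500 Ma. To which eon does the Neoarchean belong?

Archean

The Neoarchean (2800–2500 Ma) lies entirely within 4031–2500 Ma, the Archean Eon.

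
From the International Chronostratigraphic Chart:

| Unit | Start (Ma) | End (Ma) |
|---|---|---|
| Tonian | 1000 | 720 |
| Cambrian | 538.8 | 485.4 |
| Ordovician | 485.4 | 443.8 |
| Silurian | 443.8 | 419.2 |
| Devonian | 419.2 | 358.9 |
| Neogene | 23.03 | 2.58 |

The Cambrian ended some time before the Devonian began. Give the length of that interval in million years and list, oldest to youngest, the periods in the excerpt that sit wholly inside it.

66.2 million years; Ordovician, Silurian

The Cambrian closes at 485.4 Ma and the Devonian opens at 419.2 Ma, so the interval is 485.4 − 419.2 = 66.2 Myr.
A period fits inside if it starts at or after 485.4 Ma and ends at or before 419.2 Ma; oldest first that gives Ordovician, Silurian.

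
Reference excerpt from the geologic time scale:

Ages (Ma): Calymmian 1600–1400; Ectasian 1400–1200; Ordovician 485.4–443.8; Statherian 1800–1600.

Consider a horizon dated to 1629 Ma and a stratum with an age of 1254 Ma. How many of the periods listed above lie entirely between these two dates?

1

The older date is 1629 Ma and the younger is 1254 Ma.
Periods with start < 1629 and end > 1254 Ma: Calymmian (1600–1400).
That is 1 complete period.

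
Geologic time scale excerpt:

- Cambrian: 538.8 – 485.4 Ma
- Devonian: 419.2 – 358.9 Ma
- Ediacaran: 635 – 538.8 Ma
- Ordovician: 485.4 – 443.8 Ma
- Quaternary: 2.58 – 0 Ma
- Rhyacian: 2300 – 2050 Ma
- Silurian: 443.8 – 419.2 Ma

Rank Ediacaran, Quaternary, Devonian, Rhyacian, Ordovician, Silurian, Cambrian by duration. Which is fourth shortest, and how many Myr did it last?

Cambrian, 53.4 million years

Durations: Ediacaran 96.2; Quaternary 2.58; Devonian 60.3; Rhyacian 250; Ordovician 41.6; Silurian 24.6; Cambrian 53.4 Myr.
Sorted shortest-first: Quaternary (2.58), Silurian (24.6), Ordovician (41.6), Cambrian (53.4), Devonian (60.3), Ediacaran (96.2), Rhyacian (250).
The fourth shortest is Cambrian at 53.4 Myr.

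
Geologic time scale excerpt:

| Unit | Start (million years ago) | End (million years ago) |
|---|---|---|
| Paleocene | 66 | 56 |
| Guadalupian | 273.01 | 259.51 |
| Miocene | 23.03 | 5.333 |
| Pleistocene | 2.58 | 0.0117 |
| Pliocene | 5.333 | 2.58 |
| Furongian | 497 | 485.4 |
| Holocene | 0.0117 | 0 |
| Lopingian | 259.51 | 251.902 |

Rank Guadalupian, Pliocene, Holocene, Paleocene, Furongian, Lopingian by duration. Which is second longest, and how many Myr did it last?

Furongian, 11.6 million years

Durations: Guadalupian 13.5; Pliocene 2.753; Holocene 0.0117; Paleocene 10; Furongian 11.6; Lopingian 7.608 Myr.
Sorted longest-first: Guadalupian (13.5), Furongian (11.6), Paleocene (10), Lopingian (7.608), Pliocene (2.753), Holocene (0.0117).
The second longest is Furongian at 11.6 Myr.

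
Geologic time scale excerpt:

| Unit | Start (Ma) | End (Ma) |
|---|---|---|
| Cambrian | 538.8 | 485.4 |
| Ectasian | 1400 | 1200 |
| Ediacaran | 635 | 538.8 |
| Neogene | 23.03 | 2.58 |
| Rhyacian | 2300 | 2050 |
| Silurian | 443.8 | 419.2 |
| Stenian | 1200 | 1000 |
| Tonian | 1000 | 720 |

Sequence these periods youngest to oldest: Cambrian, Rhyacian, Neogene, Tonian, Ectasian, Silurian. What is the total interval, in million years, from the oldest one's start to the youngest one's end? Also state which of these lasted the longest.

Neogene, Silurian, Cambrian, Tonian, Ectasian, Rhyacian; total span 2297.42 Myr; longest is Tonian

Start ages (Ma): Rhyacian 2300, Ectasian 1400, Tonian 1000, Cambrian 538.8, Silurian 443.8, Neogene 23.03.
Ordered youngest to oldest: Neogene, Silurian, Cambrian, Tonian, Ectasian, Rhyacian.
Span = 2300 − 2.58 = 2297.42 Myr.
Durations: Cambrian 53.4, Rhyacian 250, Neogene 20.45, Tonian 280, Silurian 24.6, Ectasian 200 → longest is Tonian (280 Myr).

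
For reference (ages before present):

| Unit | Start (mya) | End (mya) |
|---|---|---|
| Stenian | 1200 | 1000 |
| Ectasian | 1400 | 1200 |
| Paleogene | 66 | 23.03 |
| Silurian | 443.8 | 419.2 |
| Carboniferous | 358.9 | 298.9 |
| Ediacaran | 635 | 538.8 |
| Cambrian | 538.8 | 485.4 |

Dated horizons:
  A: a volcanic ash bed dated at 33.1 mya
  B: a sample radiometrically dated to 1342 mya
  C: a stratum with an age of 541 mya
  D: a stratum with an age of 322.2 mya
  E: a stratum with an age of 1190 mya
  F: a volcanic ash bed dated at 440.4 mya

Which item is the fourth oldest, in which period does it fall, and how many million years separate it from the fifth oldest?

Sorted oldest-first by Ma: B (1342), E (1190), C (541), F (440.4), D (322.2), A (33.1).
The fourth oldest is F at 440.4 Ma, which lies in 443.8–419.2 Ma: the Silurian.
The fifth oldest is D at 322.2 Ma; separation = |440.4 − 322.2| = 118.2 Myr.

F, in the Silurian; 118.2 million years to D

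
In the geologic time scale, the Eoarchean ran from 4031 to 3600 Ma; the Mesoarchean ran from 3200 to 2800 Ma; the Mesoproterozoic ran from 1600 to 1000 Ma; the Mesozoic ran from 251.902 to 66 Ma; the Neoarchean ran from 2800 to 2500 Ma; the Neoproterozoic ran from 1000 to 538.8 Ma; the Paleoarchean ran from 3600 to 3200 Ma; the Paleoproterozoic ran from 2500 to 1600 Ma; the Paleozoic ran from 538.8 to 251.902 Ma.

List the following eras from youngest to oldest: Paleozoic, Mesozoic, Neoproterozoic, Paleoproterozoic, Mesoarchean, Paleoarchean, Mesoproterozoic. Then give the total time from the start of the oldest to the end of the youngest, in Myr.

From the excerpt: Paleozoic 538.8–251.902; Mesozoic 251.902–66; Neoproterozoic 1000–538.8; Paleoproterozoic 2500–1600; Mesoarchean 3200–2800; Paleoarchean 3600–3200; Mesoproterozoic 1600–1000 (Ma).
Larger Ma is earlier, so the oldest is Paleoarchean and the youngest is Mesozoic; youngest to oldest: Mesozoic, Paleozoic, Neoproterozoic, Mesoproterozoic, Paleoproterozoic, Mesoarchean, Paleoarchean.
Oldest start 3600 minus youngest end 66 gives 3534 Myr overall.

Mesozoic, Paleozoic, Neoproterozoic, Mesoproterozoic, Paleoproterozoic, Mesoarchean, Paleoarchean; total span 3534 Myr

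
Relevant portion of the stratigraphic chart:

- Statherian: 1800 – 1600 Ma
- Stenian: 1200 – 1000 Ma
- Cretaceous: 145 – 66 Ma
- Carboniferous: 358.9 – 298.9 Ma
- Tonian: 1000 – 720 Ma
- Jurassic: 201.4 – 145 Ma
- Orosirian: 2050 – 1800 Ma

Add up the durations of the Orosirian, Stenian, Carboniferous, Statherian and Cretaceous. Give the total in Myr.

789 million years

Duration is start − end for each: (2050 − 1800) + (1200 − 1000) + (358.9 − 298.9) + (1800 − 1600) + (145 − 66).
That is 250 + 200 + 60 + 200 + 79, which totals 789 million years.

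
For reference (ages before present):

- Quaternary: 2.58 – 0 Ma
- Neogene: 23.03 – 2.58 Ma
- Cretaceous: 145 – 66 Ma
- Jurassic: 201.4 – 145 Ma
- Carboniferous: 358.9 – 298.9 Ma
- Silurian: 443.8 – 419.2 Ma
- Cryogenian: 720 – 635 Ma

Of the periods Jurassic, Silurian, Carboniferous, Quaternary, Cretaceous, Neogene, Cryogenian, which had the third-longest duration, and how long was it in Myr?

Carboniferous, 60 million years

Durations: Jurassic 56.4; Silurian 24.6; Carboniferous 60; Quaternary 2.58; Cretaceous 79; Neogene 20.45; Cryogenian 85 Myr.
Sorted longest-first: Cryogenian (85), Cretaceous (79), Carboniferous (60), Jurassic (56.4), Silurian (24.6), Neogene (20.45), Quaternary (2.58).
The third longest is Carboniferous at 60 Myr.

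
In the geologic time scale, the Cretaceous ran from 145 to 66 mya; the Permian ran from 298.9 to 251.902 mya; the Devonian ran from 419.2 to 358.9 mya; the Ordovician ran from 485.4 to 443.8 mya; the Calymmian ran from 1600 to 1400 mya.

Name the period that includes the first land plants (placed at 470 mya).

470 Ma lies between 485.4 and 443.8 Ma, so it falls in the Ordovician.

Ordovician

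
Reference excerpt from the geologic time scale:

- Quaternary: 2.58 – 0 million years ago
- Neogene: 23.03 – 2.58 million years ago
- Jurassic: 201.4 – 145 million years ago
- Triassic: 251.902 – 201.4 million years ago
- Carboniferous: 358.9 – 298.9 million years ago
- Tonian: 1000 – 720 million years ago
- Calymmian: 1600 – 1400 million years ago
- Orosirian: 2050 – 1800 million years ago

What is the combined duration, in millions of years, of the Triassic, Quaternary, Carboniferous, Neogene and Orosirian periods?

Duration is start − end for each: (251.902 − 201.4) + (2.58 − 0) + (358.9 − 298.9) + (23.03 − 2.58) + (2050 − 1800).
That is 50.502 + 2.58 + 60 + 20.45 + 250, which totals 383.532 million years.

383.532 million years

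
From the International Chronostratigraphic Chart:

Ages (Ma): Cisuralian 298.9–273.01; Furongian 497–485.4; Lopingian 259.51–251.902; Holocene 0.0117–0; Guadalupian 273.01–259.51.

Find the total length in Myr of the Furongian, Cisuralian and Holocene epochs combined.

Each duration: Furongian = 11.6; Cisuralian = 25.89; Holocene = 0.0117.
Sum: 11.6 + 25.89 + 0.0117 = 37.5017 Myr.

37.5017 million years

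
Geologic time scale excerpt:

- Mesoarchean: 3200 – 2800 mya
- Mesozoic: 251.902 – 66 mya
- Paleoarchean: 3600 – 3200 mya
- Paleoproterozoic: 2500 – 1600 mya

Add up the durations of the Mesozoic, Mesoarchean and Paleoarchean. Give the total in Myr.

985.902 million years

Each duration: Mesozoic = 185.902; Mesoarchean = 400; Paleoarchean = 400.
Sum: 185.902 + 400 + 400 = 985.902 Myr.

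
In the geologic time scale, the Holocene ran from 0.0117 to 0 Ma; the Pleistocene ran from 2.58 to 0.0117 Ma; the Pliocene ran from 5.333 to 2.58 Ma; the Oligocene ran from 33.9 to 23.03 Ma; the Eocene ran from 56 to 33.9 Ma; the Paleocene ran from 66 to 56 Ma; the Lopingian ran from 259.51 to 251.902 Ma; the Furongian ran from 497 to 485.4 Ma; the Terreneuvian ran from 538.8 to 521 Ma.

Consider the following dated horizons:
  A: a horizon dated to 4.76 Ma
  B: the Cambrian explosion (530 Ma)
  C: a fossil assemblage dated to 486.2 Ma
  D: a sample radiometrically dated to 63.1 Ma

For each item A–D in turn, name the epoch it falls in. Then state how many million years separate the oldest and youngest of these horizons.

A — Pliocene; B — Terreneuvian; C — Furongian; D — Paleocene; span 525.24 million years

A: 4.76 Ma lies in 5.333–2.58 Ma, so Pliocene.
B: 530 Ma lies in 538.8–521 Ma, so Terreneuvian.
C: 486.2 Ma lies in 497–485.4 Ma, so Furongian.
D: 63.1 Ma lies in 66–56 Ma, so Paleocene.
Oldest = 530 Ma, youngest = 4.76 Ma → span 525.24 Myr.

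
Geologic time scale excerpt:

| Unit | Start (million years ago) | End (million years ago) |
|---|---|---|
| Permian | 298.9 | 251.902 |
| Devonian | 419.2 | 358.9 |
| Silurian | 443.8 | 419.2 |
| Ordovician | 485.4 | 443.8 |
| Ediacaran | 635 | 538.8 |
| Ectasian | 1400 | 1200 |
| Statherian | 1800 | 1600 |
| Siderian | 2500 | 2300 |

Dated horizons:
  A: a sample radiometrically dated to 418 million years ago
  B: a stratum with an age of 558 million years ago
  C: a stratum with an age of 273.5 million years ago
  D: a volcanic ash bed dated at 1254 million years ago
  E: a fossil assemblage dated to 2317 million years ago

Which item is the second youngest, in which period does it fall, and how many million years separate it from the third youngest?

A, in the Devonian; 140 million years to B

Sorted youngest-first by Ma: C (273.5), A (418), B (558), D (1254), E (2317).
The second youngest is A at 418 Ma, which lies in 419.2–358.9 Ma: the Devonian.
The third youngest is B at 558 Ma; separation = |418 − 558| = 140 Myr.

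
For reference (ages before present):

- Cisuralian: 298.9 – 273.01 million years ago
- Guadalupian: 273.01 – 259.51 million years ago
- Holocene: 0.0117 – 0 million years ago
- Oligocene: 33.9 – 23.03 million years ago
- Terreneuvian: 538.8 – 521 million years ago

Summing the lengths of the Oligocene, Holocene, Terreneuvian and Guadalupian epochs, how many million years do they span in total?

Each duration: Oligocene = 10.87; Holocene = 0.0117; Terreneuvian = 17.8; Guadalupian = 13.5.
Sum: 10.87 + 0.0117 + 17.8 + 13.5 = 42.1817 Myr.

42.1817 million years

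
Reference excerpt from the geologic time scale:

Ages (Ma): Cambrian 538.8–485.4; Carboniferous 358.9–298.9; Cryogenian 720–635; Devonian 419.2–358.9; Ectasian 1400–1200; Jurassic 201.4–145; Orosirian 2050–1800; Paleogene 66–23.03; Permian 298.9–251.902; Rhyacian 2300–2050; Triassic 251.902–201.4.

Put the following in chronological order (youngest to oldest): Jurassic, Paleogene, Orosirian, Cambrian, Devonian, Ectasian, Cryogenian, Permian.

Read off each span (Ma): Jurassic 201.4–145; Paleogene 66–23.03; Orosirian 2050–1800; Cambrian 538.8–485.4; Devonian 419.2–358.9; Ectasian 1400–1200; Cryogenian 720–635; Permian 298.9–251.902.
Larger Ma is older, so oldest→youngest is Orosirian, Ectasian, Cryogenian, Cambrian, Devonian, Permian, Jurassic, Paleogene; reverse it for youngest→oldest.

Paleogene, Jurassic, Permian, Devonian, Cambrian, Cryogenian, Ectasian, Orosirian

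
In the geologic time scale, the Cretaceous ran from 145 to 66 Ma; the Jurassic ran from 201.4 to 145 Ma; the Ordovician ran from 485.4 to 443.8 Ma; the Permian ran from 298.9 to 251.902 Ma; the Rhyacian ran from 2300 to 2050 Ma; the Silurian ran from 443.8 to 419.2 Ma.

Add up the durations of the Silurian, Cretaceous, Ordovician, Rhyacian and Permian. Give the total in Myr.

Each duration: Silurian = 24.6; Cretaceous = 79; Ordovician = 41.6; Rhyacian = 250; Permian = 46.998.
Sum: 24.6 + 79 + 41.6 + 250 + 46.998 = 442.198 Myr.

442.198 million years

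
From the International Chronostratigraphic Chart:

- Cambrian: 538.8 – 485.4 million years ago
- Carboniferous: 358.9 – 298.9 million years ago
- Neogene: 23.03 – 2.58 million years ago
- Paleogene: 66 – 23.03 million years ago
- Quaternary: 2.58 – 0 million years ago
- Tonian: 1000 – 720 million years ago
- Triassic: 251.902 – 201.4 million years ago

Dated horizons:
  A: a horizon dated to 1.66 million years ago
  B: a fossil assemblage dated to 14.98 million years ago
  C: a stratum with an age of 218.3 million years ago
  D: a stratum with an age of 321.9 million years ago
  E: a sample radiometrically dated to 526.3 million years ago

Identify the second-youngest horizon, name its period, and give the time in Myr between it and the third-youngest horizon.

B, in the Neogene; 203.32 million years to C

Smaller Ma means younger, so youngest first: A 1.66 < B 14.98 < C 218.3 < D 321.9 < E 526.3.
Counting 2 along gives B (14.98 Ma); the excerpt puts that inside the Neogene, 23.03–2.58 Ma.
Next in line is C (218.3 Ma), and 218.3 − 14.98 = 203.32 Myr.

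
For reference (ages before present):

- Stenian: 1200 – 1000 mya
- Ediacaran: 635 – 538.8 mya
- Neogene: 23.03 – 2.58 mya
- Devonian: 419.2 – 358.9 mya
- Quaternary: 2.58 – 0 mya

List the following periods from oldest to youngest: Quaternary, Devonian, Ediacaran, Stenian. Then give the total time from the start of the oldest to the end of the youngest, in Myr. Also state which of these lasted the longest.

Start ages (Ma): Stenian 1200, Ediacaran 635, Devonian 419.2, Quaternary 2.58.
Ordered oldest to youngest: Stenian, Ediacaran, Devonian, Quaternary.
Span = 1200 − 0 = 1200 Myr.
Durations: Quaternary 2.58, Stenian 200, Devonian 60.3, Ediacaran 96.2 → longest is Stenian (200 Myr).

Stenian → Ediacaran → Devonian → Quaternary; total span 1200 Myr; longest is Stenian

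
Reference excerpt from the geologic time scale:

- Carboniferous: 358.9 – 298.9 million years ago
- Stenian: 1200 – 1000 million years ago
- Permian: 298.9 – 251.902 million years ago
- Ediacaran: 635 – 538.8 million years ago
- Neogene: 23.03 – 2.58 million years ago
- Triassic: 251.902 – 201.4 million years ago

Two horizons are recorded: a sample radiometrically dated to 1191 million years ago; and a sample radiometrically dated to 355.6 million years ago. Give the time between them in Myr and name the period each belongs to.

835.4 million years apart; the first in the Stenian, the second in the Carboniferous

Elapsed time: 1191 − 355.6 = 835.4 Myr.
1191 Ma lies within 1200–1000 Ma: Stenian.
355.6 Ma lies within 358.9–298.9 Ma: Carboniferous.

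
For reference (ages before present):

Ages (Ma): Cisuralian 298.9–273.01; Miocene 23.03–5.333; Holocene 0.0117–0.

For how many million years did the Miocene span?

23.03 − 5.333 = 17.697 million years.

17.697 million years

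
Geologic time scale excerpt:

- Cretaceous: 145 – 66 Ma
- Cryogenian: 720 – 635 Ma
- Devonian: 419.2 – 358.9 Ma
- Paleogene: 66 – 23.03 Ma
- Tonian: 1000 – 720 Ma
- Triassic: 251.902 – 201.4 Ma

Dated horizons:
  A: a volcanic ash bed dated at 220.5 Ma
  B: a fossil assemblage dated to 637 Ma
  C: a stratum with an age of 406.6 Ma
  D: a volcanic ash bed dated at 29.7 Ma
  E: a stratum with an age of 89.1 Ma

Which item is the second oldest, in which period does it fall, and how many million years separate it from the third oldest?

Larger Ma means older, so oldest first: B 637 > C 406.6 > A 220.5 > E 89.1 > D 29.7.
Counting 2 along gives C (406.6 Ma); the excerpt puts that inside the Devonian, 419.2–358.9 Ma.
Next in line is A (220.5 Ma), and 406.6 − 220.5 = 186.1 Myr.

C, in the Devonian; 186.1 million years to A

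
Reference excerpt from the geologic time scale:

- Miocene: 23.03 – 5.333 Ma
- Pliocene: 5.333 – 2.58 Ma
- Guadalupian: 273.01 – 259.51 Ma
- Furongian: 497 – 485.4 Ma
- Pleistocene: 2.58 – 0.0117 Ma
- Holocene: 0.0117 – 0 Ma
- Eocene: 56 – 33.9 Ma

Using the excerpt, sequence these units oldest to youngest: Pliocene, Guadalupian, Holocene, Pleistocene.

The oldest of these is Guadalupian (starts 273.01 Ma) and the youngest is Holocene (ends 0 Ma).
In between, by decreasing start age: Pliocene (5.333), Pleistocene (2.58).

Guadalupian, Pliocene, Pleistocene, Holocene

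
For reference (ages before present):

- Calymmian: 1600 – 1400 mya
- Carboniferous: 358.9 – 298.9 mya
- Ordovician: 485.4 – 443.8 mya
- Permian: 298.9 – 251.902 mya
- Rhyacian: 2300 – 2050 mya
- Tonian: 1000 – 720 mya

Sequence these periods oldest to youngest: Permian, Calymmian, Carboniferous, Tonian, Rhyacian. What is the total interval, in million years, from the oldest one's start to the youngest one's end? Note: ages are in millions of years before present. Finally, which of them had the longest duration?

From the excerpt: Permian 298.9–251.902; Calymmian 1600–1400; Carboniferous 358.9–298.9; Tonian 1000–720; Rhyacian 2300–2050 (Ma).
Larger Ma is earlier, so the oldest is Rhyacian and the youngest is Permian; oldest to youngest: Rhyacian, Calymmian, Tonian, Carboniferous, Permian.
Oldest start 2300 minus youngest end 251.902 gives 2048.098 Myr overall.
Individual lengths (start − end): Tonian 280; Carboniferous 60; Rhyacian 250; Calymmian 200; Permian 46.998. The largest is Tonian at 280 Myr.

Rhyacian, Calymmian, Tonian, Carboniferous, Permian; total span 2048.098 Myr; longest is Tonian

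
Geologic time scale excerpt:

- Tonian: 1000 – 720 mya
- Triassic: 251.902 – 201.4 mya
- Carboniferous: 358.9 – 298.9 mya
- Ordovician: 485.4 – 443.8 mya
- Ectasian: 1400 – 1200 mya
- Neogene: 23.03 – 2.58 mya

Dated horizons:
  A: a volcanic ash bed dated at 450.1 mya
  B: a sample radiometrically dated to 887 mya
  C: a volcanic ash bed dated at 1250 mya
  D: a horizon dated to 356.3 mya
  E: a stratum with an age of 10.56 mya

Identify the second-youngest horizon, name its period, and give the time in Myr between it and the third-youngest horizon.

Smaller Ma means younger, so youngest first: E 10.56 < D 356.3 < A 450.1 < B 887 < C 1250.
Counting 2 along gives D (356.3 Ma); the excerpt puts that inside the Carboniferous, 358.9–298.9 Ma.
Next in line is A (450.1 Ma), and 450.1 − 356.3 = 93.8 Myr.

D, in the Carboniferous; 93.8 million years to A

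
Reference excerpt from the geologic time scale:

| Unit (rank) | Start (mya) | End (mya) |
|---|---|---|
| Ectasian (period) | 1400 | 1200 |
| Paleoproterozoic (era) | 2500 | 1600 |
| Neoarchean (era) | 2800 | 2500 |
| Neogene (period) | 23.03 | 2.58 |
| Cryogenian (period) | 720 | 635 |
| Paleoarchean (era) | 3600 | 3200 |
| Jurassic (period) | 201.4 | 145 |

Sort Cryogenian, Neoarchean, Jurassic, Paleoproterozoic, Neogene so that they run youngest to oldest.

Neogene, Jurassic, Cryogenian, Paleoproterozoic, Neoarchean

Read off each span (Ma): Cryogenian 720–635; Neoarchean 2800–2500; Jurassic 201.4–145; Paleoproterozoic 2500–1600; Neogene 23.03–2.58.
Larger Ma is older, so oldest→youngest is Neoarchean, Paleoproterozoic, Cryogenian, Jurassic, Neogene; reverse it for youngest→oldest.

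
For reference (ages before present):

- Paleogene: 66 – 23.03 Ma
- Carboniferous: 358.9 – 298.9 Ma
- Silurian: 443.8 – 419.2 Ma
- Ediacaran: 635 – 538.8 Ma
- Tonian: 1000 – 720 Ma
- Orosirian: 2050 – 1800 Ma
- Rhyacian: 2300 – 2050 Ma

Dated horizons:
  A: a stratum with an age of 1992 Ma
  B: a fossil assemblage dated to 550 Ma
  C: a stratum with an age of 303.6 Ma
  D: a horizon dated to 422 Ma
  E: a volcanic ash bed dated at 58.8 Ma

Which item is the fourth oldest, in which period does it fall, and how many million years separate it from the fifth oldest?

C, in the Carboniferous; 244.8 million years to E

Sorted oldest-first by Ma: A (1992), B (550), D (422), C (303.6), E (58.8).
The fourth oldest is C at 303.6 Ma, which lies in 358.9–298.9 Ma: the Carboniferous.
The fifth oldest is E at 58.8 Ma; separation = |303.6 − 58.8| = 244.8 Myr.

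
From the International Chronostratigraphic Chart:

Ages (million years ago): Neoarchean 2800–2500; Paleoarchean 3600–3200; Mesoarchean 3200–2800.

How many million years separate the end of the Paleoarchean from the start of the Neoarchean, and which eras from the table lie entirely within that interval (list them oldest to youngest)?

End of Paleoarchean = 3200 Ma; start of Neoarchean = 2800 Ma.
Gap = 3200 − 2800 = 400 Myr.
Eras wholly inside 3200–2800 Ma: Mesoarchean (3200–2800).

400 million years; Mesoarchean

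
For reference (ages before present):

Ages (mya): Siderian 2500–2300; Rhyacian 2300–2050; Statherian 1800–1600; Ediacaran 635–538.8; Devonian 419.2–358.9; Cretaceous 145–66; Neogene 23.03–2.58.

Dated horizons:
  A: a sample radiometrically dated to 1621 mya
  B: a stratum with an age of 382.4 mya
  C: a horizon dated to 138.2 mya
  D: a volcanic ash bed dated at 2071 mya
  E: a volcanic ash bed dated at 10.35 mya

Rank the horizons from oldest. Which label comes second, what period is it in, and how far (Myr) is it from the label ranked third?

A, in the Statherian; 1238.6 million years to B

Larger Ma means older, so oldest first: D 2071 > A 1621 > B 382.4 > C 138.2 > E 10.35.
Counting 2 along gives A (1621 Ma); the excerpt puts that inside the Statherian, 1800–1600 Ma.
Next in line is B (382.4 Ma), and 1621 − 382.4 = 1238.6 Myr.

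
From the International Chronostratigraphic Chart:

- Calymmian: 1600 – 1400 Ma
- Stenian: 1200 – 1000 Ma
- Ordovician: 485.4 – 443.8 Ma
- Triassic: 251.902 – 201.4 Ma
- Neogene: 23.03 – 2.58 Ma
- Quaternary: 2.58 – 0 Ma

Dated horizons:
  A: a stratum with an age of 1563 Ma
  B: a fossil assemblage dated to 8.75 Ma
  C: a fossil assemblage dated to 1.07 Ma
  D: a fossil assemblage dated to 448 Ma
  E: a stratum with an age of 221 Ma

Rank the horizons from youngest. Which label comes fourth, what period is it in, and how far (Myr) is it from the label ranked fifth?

Smaller Ma means younger, so youngest first: C 1.07 < B 8.75 < E 221 < D 448 < A 1563.
Counting 4 along gives D (448 Ma); the excerpt puts that inside the Ordovician, 485.4–443.8 Ma.
Next in line is A (1563 Ma), and 1563 − 448 = 1115 Myr.

D, in the Ordovician; 1115 million years to A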